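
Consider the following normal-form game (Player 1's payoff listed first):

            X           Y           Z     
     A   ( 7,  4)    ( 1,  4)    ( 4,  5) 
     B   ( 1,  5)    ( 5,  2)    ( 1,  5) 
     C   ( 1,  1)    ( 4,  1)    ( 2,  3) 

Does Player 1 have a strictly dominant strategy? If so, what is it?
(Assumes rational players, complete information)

No strictly dominant strategy exists for Player 1

Work:
A strategy strictly dominates another if it gives a strictly higher payoff against every opponent action. Compare each pair of P1's strategies column-by-column:
  A vs B: [7 vs 1, 1 vs 5, 4 vs 1] → A does not strictly dominate B (column Y: 1 ≤ 5)
  A vs C: [7 vs 1, 1 vs 4, 4 vs 2] → A does not strictly dominate C (column Y: 1 ≤ 4)
  B vs A: [1 vs 7, 5 vs 1, 1 vs 4] → B does not strictly dominate A (column X: 1 ≤ 7)
  B vs C: [1 vs 1, 5 vs 4, 1 vs 2] → B does not strictly dominate C (column X: 1 ≤ 1)
  C vs A: [1 vs 7, 4 vs 1, 2 vs 4] → C does not strictly dominate A (column X: 1 ≤ 7)
  C vs B: [1 vs 1, 4 vs 5, 2 vs 1] → C does not strictly dominate B (column X: 1 ≤ 1)
No single strategy strictly dominates all others → no strictly dominant strategy.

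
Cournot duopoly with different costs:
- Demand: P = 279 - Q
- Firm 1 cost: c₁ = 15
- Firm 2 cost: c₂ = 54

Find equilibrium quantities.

q₁* = 101.0, q₂* = 62.0

Work:
Reaction: q₁ = (279 - 15 - q₂)/2
Reaction: q₂ = (279 - 54 - q₁)/2
Solve simultaneously:
q₁* = (279 - 2×15 + 54)/3 = 101.0
q₂* = (279 - 2×54 + 15)/3 = 62.0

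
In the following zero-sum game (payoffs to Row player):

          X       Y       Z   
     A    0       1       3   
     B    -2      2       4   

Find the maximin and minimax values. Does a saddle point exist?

Maximin = 0, Minimax = 0, Saddle: True

Work:
Row minimums: [0, -2] → maximin = 0
Column maximums: [0, 2, 4] → minimax = 0
Saddle point exists! Game value = 0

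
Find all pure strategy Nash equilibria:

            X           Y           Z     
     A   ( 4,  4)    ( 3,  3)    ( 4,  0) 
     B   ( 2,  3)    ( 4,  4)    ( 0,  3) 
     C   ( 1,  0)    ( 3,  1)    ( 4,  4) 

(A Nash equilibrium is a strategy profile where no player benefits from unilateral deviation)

Nash equilibrium: (A, X), (B, Y), (C, Z)

Work:
Best responses:
  P1 vs X: payoffs [4, 2, 1] → best response A (payoff 4)
  P1 vs Y: payoffs [3, 4, 3] → best response B (payoff 4)
  P1 vs Z: payoffs [4, 0, 4] → best response A/C (payoff 4)
  P2 vs A: payoffs [4, 3, 0] → best response X (payoff 4)
  P2 vs B: payoffs [3, 4, 3] → best response Y (payoff 4)
  P2 vs C: payoffs [0, 1, 4] → best response Z (payoff 4)
Mutual best responses: (A,X), (B,Y), (C,Z) → Nash equilibria.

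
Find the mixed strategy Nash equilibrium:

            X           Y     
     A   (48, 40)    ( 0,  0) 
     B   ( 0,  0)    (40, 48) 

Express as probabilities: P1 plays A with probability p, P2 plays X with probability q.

p = 0.5455, q = 0.4545

Work:
Find probabilities that make opponent indifferent:
P2 chooses q to make P1 indifferent between A and B
P1 chooses p to make P2 indifferent between X and Y
Mixed NE: P1 plays (A: 0.5455, B: 0.4545), P2 plays (X: 0.4545, Y: 0.5455)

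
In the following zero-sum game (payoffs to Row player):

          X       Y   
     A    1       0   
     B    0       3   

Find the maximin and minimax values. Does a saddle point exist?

Maximin = 0, Minimax = 1, Saddle: False

Work:
Row minimums: [0, 0] → maximin = 0
Column maximums: [1, 3] → minimax = 1
No saddle point (maximin ≠ minimax). Mixed strategy needed.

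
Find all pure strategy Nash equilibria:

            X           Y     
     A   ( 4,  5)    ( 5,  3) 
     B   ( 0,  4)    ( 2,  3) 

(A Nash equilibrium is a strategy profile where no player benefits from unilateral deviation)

Nash equilibrium: (A, X)

Work:
Best responses:
  P1 vs X: payoffs [4, 0] → best response A (payoff 4)
  P1 vs Y: payoffs [5, 2] → best response A (payoff 5)
  P2 vs A: payoffs [5, 3] → best response X (payoff 5)
  P2 vs B: payoffs [4, 3] → best response X (payoff 4)
Mutual best responses: (A,X) → Nash equilibria.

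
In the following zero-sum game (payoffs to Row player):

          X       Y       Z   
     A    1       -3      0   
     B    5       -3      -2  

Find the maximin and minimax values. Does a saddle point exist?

Maximin = -3, Minimax = -3, Saddle: True

Work:
Row minimums: [-3, -3] → maximin = -3
Column maximums: [5, -3, 0] → minimax = -3
Saddle point exists! Game value = -3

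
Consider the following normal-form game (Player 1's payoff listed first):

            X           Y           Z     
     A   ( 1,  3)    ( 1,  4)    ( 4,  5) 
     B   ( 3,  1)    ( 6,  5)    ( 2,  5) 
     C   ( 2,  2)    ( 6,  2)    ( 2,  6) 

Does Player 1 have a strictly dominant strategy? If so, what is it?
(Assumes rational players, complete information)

No strictly dominant strategy exists for Player 1

Work:
A strategy strictly dominates another if it gives a strictly higher payoff against every opponent action. Compare each pair of P1's strategies column-by-column:
  A vs B: [1 vs 3, 1 vs 6, 4 vs 2] → A does not strictly dominate B (column X: 1 ≤ 3)
  A vs C: [1 vs 2, 1 vs 6, 4 vs 2] → A does not strictly dominate C (column X: 1 ≤ 2)
  B vs A: [3 vs 1, 6 vs 1, 2 vs 4] → B does not strictly dominate A (column Z: 2 ≤ 4)
  B vs C: [3 vs 2, 6 vs 6, 2 vs 2] → B does not strictly dominate C (column Y: 6 ≤ 6)
  C vs A: [2 vs 1, 6 vs 1, 2 vs 4] → C does not strictly dominate A (column Z: 2 ≤ 4)
  C vs B: [2 vs 3, 6 vs 6, 2 vs 2] → C does not strictly dominate B (column X: 2 ≤ 3)
No single strategy strictly dominates all others → no strictly dominant strategy.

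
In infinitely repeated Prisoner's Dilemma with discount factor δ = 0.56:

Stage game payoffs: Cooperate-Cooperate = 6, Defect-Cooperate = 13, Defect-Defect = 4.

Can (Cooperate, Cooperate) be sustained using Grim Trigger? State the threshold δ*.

δ* = 0.7778; since δ = 0.56 < 0.7778, cooperation cannot be sustained

Work:
For Grim Trigger:
Cooperate forever: 6/(1-δ)
Defect then punished: 13 + 4·δ/(1-δ)
Need: 6/(1-δ) ≥ 13 + 4·δ/(1-δ)
Solving: δ ≥ (T-R)/(T-P) = (13-6)/(13-4) = 0.7778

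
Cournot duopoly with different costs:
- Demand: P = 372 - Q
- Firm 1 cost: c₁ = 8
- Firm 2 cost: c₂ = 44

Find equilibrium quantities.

q₁* = 133.33, q₂* = 97.33

Work:
Reaction: q₁ = (372 - 8 - q₂)/2
Reaction: q₂ = (372 - 44 - q₁)/2
Solve simultaneously:
q₁* = (372 - 2×8 + 44)/3 = 133.33
q₂* = (372 - 2×44 + 8)/3 = 97.33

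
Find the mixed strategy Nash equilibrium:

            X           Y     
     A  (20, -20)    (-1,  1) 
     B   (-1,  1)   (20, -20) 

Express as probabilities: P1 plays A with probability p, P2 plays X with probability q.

p = 0.5, q = 0.5

Work:
Find probabilities that make opponent indifferent:
P2 chooses q to make P1 indifferent between A and B
P1 chooses p to make P2 indifferent between X and Y
Mixed NE: P1 plays (A: 0.5, B: 0.5), P2 plays (X: 0.5, Y: 0.5)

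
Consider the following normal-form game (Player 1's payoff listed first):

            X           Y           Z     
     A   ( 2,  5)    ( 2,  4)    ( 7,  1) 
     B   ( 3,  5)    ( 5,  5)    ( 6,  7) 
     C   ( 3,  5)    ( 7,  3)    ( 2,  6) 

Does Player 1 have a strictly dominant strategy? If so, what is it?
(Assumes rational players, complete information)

No strictly dominant strategy exists for Player 1

Work:
A strategy strictly dominates another if it gives a strictly higher payoff against every opponent action. Compare each pair of P1's strategies column-by-column:
  A vs B: [2 vs 3, 2 vs 5, 7 vs 6] → A does not strictly dominate B (column X: 2 ≤ 3)
  A vs C: [2 vs 3, 2 vs 7, 7 vs 2] → A does not strictly dominate C (column X: 2 ≤ 3)
  B vs A: [3 vs 2, 5 vs 2, 6 vs 7] → B does not strictly dominate A (column Z: 6 ≤ 7)
  B vs C: [3 vs 3, 5 vs 7, 6 vs 2] → B does not strictly dominate C (column X: 3 ≤ 3)
  C vs A: [3 vs 2, 7 vs 2, 2 vs 7] → C does not strictly dominate A (column Z: 2 ≤ 7)
  C vs B: [3 vs 3, 7 vs 5, 2 vs 6] → C does not strictly dominate B (column X: 3 ≤ 3)
No single strategy strictly dominates all others → no strictly dominant strategy.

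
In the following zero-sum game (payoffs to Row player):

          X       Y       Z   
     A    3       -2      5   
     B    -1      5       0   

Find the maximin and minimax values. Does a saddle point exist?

Maximin = -1, Minimax = 3, Saddle: False

Work:
Row minimums: [-2, -1] → maximin = -1
Column maximums: [3, 5, 5] → minimax = 3
No saddle point (maximin ≠ minimax). Mixed strategy needed.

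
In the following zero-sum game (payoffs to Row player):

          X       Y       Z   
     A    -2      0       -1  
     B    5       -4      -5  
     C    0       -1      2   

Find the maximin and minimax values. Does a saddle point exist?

Maximin = -1, Minimax = 0, Saddle: False

Work:
Row minimums: [-2, -5, -1] → maximin = -1
Column maximums: [5, 0, 2] → minimax = 0
No saddle point (maximin ≠ minimax). Mixed strategy needed.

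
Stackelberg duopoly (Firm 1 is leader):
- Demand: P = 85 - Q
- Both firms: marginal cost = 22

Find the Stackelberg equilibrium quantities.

q₁* (leader) = 31.5, q₂* (follower) = 15.75

Work:
Follower's reaction: q₂ = (a - c - q₁)/2
Leader substitutes: π₁ = q₁·(a - q₁ - (a-c-q₁)/2 - c)
FOC: q₁* = (85 - 22)/2 = 31.50
Then: q₂* = (85 - 22 - 31.5)/2 = 15.75
Leader has first-mover advantage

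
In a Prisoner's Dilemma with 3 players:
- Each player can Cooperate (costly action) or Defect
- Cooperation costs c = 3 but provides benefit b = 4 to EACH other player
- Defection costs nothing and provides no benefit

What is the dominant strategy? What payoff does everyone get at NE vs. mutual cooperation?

Dominant: Defect; NE payoff = 0; Coop payoff = 5

Work:
Defect dominates (saves cost c = 3, benefit to others is external)
NE: All defect → everyone gets 0
If all cooperate: each receives (2)×4 - 3 = 5
Social dilemma: 5 > 0 but NE gives 0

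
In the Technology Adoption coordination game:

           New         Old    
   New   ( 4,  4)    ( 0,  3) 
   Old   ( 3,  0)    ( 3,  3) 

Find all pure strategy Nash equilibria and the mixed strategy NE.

Pure NE: (New, New) and (Old, Old); Mixed NE: p = 0.75, q = 0.75

Work:
Check pure NE:
(New, New): (4, 4) - no unilateral deviation beneficial
(Old, Old): (3, 3) - no unilateral deviation beneficial
Mixed NE: P1 plays New with p = 0.75, P2 plays New with q = 0.75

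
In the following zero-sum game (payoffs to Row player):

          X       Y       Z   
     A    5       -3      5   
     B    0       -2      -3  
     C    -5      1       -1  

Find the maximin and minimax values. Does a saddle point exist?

Maximin = -3, Minimax = 1, Saddle: False

Work:
Row minimums: [-3, -3, -5] → maximin = -3
Column maximums: [5, 1, 5] → minimax = 1
No saddle point (maximin ≠ minimax). Mixed strategy needed.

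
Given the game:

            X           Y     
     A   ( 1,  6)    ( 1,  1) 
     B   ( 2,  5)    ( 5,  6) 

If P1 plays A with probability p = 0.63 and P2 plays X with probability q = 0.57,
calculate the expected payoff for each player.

E[P1] = 1.8473, E[P2] = 4.4346

Work:
E[P1] = p·q·π₁(A,X) + p·(1-q)·π₁(A,Y) + (1-p)·q·π₁(B,X) + (1-p)·(1-q)·π₁(B,Y)
= 0.63·0.57·1 + 0.63·0.43·1 + 0.37·0.57·2 + 0.37·0.43·5
= 1.8473

E[P2] = 4.4346 (similar calculation)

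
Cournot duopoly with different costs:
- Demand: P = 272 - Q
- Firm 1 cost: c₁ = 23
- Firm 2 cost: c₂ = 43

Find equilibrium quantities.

q₁* = 89.67, q₂* = 69.67

Work:
Reaction: q₁ = (272 - 23 - q₂)/2
Reaction: q₂ = (272 - 43 - q₁)/2
Solve simultaneously:
q₁* = (272 - 2×23 + 43)/3 = 89.67
q₂* = (272 - 2×43 + 23)/3 = 69.67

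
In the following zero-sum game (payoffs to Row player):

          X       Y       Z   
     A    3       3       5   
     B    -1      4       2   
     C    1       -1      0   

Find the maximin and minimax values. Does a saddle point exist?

Maximin = 3, Minimax = 3, Saddle: True

Work:
Row minimums: [3, -1, -1] → maximin = 3
Column maximums: [3, 4, 5] → minimax = 3
Saddle point exists! Game value = 3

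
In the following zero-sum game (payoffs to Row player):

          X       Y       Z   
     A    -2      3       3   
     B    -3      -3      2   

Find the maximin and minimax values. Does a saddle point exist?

Maximin = -2, Minimax = -2, Saddle: True

Work:
Row minimums: [-2, -3] → maximin = -2
Column maximums: [-2, 3, 3] → minimax = -2
Saddle point exists! Game value = -2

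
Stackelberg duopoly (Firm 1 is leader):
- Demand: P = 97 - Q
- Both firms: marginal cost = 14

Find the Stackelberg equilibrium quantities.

q₁* (leader) = 41.5, q₂* (follower) = 20.75

Work:
Follower's reaction: q₂ = (a - c - q₁)/2
Leader substitutes: π₁ = q₁·(a - q₁ - (a-c-q₁)/2 - c)
FOC: q₁* = (97 - 14)/2 = 41.50
Then: q₂* = (97 - 14 - 41.5)/2 = 20.75
Leader has first-mover advantage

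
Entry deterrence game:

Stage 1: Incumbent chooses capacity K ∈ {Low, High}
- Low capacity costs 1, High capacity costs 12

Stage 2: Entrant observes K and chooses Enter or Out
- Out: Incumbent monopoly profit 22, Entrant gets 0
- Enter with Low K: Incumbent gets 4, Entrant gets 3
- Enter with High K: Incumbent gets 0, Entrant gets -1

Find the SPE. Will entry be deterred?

SPE: (High, Enter|Low, Out|High); Entry deterred. Incumbent net profit = 10

Work:
After Low K: Entrant enters (3 > 0)
After High K: Entrant stays out (-1 < 0)
Incumbent: Low → 4−1=3, High → 22−12=10
Incumbent chooses High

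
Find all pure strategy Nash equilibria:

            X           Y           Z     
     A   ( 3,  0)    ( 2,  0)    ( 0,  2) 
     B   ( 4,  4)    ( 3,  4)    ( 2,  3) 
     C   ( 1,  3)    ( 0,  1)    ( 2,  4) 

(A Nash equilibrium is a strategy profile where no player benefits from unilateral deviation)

Nash equilibrium: (B, X), (B, Y), (C, Z)

Work:
Best responses:
  P1 vs X: payoffs [3, 4, 1] → best response B (payoff 4)
  P1 vs Y: payoffs [2, 3, 0] → best response B (payoff 3)
  P1 vs Z: payoffs [0, 2, 2] → best response B/C (payoff 2)
  P2 vs A: payoffs [0, 0, 2] → best response Z (payoff 2)
  P2 vs B: payoffs [4, 4, 3] → best response X/Y (payoff 4)
  P2 vs C: payoffs [3, 1, 4] → best response Z (payoff 4)
Mutual best responses: (B,X), (B,Y), (C,Z) → Nash equilibria.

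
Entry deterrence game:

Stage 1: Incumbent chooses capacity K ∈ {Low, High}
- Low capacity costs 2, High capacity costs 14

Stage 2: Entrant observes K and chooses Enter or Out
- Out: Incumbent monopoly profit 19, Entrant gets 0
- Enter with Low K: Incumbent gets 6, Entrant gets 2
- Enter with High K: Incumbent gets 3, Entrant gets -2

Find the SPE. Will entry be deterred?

SPE: (High, Enter|Low, Out|High); Entry deterred. Incumbent net profit = 5

Work:
After Low K: Entrant enters (2 > 0)
After High K: Entrant stays out (-2 < 0)
Incumbent: Low → 6−2=4, High → 19−14=5
Incumbent chooses High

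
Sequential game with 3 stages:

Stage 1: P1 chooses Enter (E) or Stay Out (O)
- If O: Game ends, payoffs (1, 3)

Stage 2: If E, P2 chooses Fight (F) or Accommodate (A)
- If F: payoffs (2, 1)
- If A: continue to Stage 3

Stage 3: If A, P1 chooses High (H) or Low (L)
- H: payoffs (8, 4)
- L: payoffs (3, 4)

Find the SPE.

SPE: (E, A, H); Outcome (8, 4)

Work:
Stage 3: P1 chooses H (8 vs 3)
Stage 2: P2: F->1, A->4 (anticipating H). Choose A
Stage 1: P1: O->1, E->8 (anticipating A, H). Choose E
SPE path: E -> A -> H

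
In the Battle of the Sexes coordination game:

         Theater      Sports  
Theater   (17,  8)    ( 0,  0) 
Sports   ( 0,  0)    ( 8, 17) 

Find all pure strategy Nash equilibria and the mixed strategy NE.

Pure NE: (Theater, Theater) and (Sports, Sports); Mixed NE: p = 0.68, q = 0.32

Work:
Check pure NE:
(Theater, Theater): (17, 8) - no unilateral deviation beneficial
(Sports, Sports): (8, 17) - no unilateral deviation beneficial
Mixed NE: P1 plays Theater with p = 0.68, P2 plays Theater with q = 0.32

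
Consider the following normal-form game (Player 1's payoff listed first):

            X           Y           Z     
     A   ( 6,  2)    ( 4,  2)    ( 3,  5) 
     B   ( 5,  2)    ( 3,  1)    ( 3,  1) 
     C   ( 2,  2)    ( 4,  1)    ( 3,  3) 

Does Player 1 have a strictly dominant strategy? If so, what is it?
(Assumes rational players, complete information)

No strictly dominant strategy exists for Player 1

Work:
A strategy strictly dominates another if it gives a strictly higher payoff against every opponent action. Compare each pair of P1's strategies column-by-column:
  A vs B: [6 vs 5, 4 vs 3, 3 vs 3] → A does not strictly dominate B (column Z: 3 ≤ 3)
  A vs C: [6 vs 2, 4 vs 4, 3 vs 3] → A does not strictly dominate C (column Y: 4 ≤ 4)
  B vs A: [5 vs 6, 3 vs 4, 3 vs 3] → B does not strictly dominate A (column X: 5 ≤ 6)
  B vs C: [5 vs 2, 3 vs 4, 3 vs 3] → B does not strictly dominate C (column Y: 3 ≤ 4)
  C vs A: [2 vs 6, 4 vs 4, 3 vs 3] → C does not strictly dominate A (column X: 2 ≤ 6)
  C vs B: [2 vs 5, 4 vs 3, 3 vs 3] → C does not strictly dominate B (column X: 2 ≤ 5)
No single strategy strictly dominates all others → no strictly dominant strategy.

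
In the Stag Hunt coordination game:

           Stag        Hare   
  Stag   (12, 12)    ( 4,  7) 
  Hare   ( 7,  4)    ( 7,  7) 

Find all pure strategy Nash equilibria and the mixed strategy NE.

Pure NE: (Stag, Stag) and (Hare, Hare); Mixed NE: p = 0.375, q = 0.375

Work:
Check pure NE:
(Stag, Stag): (12, 12) - no unilateral deviation beneficial
(Hare, Hare): (7, 7) - no unilateral deviation beneficial
Mixed NE: P1 plays Stag with p = 0.375, P2 plays Stag with q = 0.375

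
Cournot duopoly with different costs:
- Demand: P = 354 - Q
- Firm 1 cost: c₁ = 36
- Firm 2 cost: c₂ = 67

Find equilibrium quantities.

q₁* = 116.33, q₂* = 85.33

Work:
Reaction: q₁ = (354 - 36 - q₂)/2
Reaction: q₂ = (354 - 67 - q₁)/2
Solve simultaneously:
q₁* = (354 - 2×36 + 67)/3 = 116.33
q₂* = (354 - 2×67 + 36)/3 = 85.33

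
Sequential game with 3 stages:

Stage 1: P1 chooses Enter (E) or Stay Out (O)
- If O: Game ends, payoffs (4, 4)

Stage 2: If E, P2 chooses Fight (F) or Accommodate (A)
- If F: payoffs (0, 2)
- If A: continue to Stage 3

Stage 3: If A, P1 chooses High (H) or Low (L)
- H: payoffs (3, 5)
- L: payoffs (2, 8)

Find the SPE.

SPE: (O, A, H); Outcome (4, 4)

Work:
Stage 3: P1 chooses H (3 vs 2)
Stage 2: P2: F->2, A->5 (anticipating H). Choose A
Stage 1: P1: O->4, E->3 (anticipating A, H). Choose O
SPE path: O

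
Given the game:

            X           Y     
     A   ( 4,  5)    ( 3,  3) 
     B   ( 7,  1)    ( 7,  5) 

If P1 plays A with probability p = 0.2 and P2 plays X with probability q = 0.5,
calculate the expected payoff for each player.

E[P1] = 6.3, E[P2] = 3.2

Work:
E[P1] = p·q·π₁(A,X) + p·(1-q)·π₁(A,Y) + (1-p)·q·π₁(B,X) + (1-p)·(1-q)·π₁(B,Y)
= 0.2·0.5·4 + 0.2·0.5·3 + 0.8·0.5·7 + 0.8·0.5·7
= 6.3

E[P2] = 3.2 (similar calculation)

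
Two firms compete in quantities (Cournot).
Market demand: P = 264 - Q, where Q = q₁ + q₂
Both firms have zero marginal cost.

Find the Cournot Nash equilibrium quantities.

q₁* = q₂* = 88.0; P* = 88.0

Work:
Profit: π_i = P·q_i = (a - q_i - q_j)·q_i
FOC: ∂π_i/∂q_i = a - 2q_i - q_j = 0
Reaction function: q_i = (264 - q_j)/2
Symmetry: q* = 264/3 = 88.0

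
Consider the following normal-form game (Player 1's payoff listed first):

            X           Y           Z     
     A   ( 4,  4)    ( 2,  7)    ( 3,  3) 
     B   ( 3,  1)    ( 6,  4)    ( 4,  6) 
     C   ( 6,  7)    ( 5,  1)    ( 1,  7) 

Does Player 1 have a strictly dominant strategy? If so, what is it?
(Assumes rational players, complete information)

No strictly dominant strategy exists for Player 1

Work:
A strategy strictly dominates another if it gives a strictly higher payoff against every opponent action. Compare each pair of P1's strategies column-by-column:
  A vs B: [4 vs 3, 2 vs 6, 3 vs 4] → A does not strictly dominate B (column Y: 2 ≤ 6)
  A vs C: [4 vs 6, 2 vs 5, 3 vs 1] → A does not strictly dominate C (column X: 4 ≤ 6)
  B vs A: [3 vs 4, 6 vs 2, 4 vs 3] → B does not strictly dominate A (column X: 3 ≤ 4)
  B vs C: [3 vs 6, 6 vs 5, 4 vs 1] → B does not strictly dominate C (column X: 3 ≤ 6)
  C vs A: [6 vs 4, 5 vs 2, 1 vs 3] → C does not strictly dominate A (column Z: 1 ≤ 3)
  C vs B: [6 vs 3, 5 vs 6, 1 vs 4] → C does not strictly dominate B (column Y: 5 ≤ 6)
No single strategy strictly dominates all others → no strictly dominant strategy.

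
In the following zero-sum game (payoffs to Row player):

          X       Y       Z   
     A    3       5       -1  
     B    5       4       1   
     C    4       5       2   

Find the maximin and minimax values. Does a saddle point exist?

Maximin = 2, Minimax = 2, Saddle: True

Work:
Row minimums: [-1, 1, 2] → maximin = 2
Column maximums: [5, 5, 2] → minimax = 2
Saddle point exists! Game value = 2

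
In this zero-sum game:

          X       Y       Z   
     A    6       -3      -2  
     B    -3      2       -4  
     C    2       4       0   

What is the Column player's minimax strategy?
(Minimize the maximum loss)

Column should play Z, value = 0

Work:
Column player minimizes Row's maximum payoff:
Column X: max payoff to Row = 6
Column Y: max payoff to Row = 4
Column Z: max payoff to Row = 0
Minimum is 0, achieved by column Z.
Minimax strategy: Z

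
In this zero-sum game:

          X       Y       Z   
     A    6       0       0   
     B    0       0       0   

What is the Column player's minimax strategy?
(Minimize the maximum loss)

Column should play Y or Z (all achieve the minimum), value = 0

Work:
Column player minimizes Row's maximum payoff:
Column X: max payoff to Row = 6
Column Y: max payoff to Row = 0
Column Z: max payoff to Row = 0
Minimum is 0, achieved by columns Y, Z (tied).
Each of Y or Z is a minimax strategy.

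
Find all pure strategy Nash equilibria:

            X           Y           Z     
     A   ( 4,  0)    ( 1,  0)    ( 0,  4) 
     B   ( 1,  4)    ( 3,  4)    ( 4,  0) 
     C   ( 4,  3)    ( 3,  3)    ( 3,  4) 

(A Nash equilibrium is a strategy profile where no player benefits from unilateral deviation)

Nash equilibrium: (B, Y)

Work:
Best responses:
  P1 vs X: payoffs [4, 1, 4] → best response A/C (payoff 4)
  P1 vs Y: payoffs [1, 3, 3] → best response B/C (payoff 3)
  P1 vs Z: payoffs [0, 4, 3] → best response B (payoff 4)
  P2 vs A: payoffs [0, 0, 4] → best response Z (payoff 4)
  P2 vs B: payoffs [4, 4, 0] → best response X/Y (payoff 4)
  P2 vs C: payoffs [3, 3, 4] → best response Z (payoff 4)
Mutual best responses: (B,Y) → Nash equilibria.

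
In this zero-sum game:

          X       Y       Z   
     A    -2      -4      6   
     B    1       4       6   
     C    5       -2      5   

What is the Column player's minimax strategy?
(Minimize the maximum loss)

Column should play Y, value = 4

Work:
Column player minimizes Row's maximum payoff:
Column X: max payoff to Row = 5
Column Y: max payoff to Row = 4
Column Z: max payoff to Row = 6
Minimum is 4, achieved by column Y.
Minimax strategy: Y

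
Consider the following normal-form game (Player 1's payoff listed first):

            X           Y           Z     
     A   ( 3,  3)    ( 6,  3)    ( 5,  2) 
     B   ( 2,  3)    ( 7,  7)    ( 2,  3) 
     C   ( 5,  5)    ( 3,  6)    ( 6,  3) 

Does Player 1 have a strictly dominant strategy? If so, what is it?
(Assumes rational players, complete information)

No strictly dominant strategy exists for Player 1

Work:
A strategy strictly dominates another if it gives a strictly higher payoff against every opponent action. Compare each pair of P1's strategies column-by-column:
  A vs B: [3 vs 2, 6 vs 7, 5 vs 2] → A does not strictly dominate B (column Y: 6 ≤ 7)
  A vs C: [3 vs 5, 6 vs 3, 5 vs 6] → A does not strictly dominate C (column X: 3 ≤ 5)
  B vs A: [2 vs 3, 7 vs 6, 2 vs 5] → B does not strictly dominate A (column X: 2 ≤ 3)
  B vs C: [2 vs 5, 7 vs 3, 2 vs 6] → B does not strictly dominate C (column X: 2 ≤ 5)
  C vs A: [5 vs 3, 3 vs 6, 6 vs 5] → C does not strictly dominate A (column Y: 3 ≤ 6)
  C vs B: [5 vs 2, 3 vs 7, 6 vs 2] → C does not strictly dominate B (column Y: 3 ≤ 7)
No single strategy strictly dominates all others → no strictly dominant strategy.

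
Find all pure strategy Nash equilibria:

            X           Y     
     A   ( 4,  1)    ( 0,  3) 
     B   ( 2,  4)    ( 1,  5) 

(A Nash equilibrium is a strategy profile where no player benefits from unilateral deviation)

Nash equilibrium: (B, Y)

Work:
Best responses:
  P1 vs X: payoffs [4, 2] → best response A (payoff 4)
  P1 vs Y: payoffs [0, 1] → best response B (payoff 1)
  P2 vs A: payoffs [1, 3] → best response Y (payoff 3)
  P2 vs B: payoffs [4, 5] → best response Y (payoff 5)
Mutual best responses: (B,Y) → Nash equilibria.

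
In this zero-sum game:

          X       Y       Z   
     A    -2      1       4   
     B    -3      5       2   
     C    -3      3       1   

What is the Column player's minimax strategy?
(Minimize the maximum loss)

Column should play X, value = -2

Work:
Column player minimizes Row's maximum payoff:
Column X: max payoff to Row = -2
Column Y: max payoff to Row = 5
Column Z: max payoff to Row = 4
Minimum is -2, achieved by column X.
Minimax strategy: X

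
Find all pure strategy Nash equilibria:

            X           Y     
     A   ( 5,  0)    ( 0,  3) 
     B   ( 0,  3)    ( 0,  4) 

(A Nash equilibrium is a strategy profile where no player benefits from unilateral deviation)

Nash equilibrium: (A, Y), (B, Y)

Work:
Best responses:
  P1 vs X: payoffs [5, 0] → best response A (payoff 5)
  P1 vs Y: payoffs [0, 0] → best response A/B (payoff 0)
  P2 vs A: payoffs [0, 3] → best response Y (payoff 3)
  P2 vs B: payoffs [3, 4] → best response Y (payoff 4)
Mutual best responses: (A,Y), (B,Y) → Nash equilibria.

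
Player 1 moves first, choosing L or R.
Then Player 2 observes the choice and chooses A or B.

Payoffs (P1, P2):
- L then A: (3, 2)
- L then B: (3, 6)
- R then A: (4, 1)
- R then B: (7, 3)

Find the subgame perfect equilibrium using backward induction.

P1 plays R, P2 plays B after L and B after R; Payoff (7, 3)

Work:
Backward induction:
After L: P2 chooses B → P1 gets 3
After R: P2 chooses B → P1 gets 7
P1 chooses R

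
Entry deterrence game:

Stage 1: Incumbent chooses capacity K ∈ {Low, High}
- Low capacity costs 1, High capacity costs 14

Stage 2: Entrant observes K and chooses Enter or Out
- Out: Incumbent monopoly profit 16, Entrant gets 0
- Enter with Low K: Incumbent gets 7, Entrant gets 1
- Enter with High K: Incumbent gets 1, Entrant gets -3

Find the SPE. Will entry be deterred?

SPE: (Low, Enter|Low, Out|High); Entry not deterred. Incumbent net profit = 6, Entrant gets 1

Work:
After Low K: Entrant enters (1 > 0)
After High K: Entrant stays out (-3 < 0)
Incumbent: Low → 7−1=6, High → 16−14=2
Incumbent chooses Low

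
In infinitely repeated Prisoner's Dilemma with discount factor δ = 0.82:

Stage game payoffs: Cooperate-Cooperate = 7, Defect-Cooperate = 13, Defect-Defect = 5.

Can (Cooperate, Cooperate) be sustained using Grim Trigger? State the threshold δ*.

δ* = 0.75; since δ = 0.82 ≥ 0.75, cooperation can be sustained

Work:
For Grim Trigger:
Cooperate forever: 7/(1-δ)
Defect then punished: 13 + 5·δ/(1-δ)
Need: 7/(1-δ) ≥ 13 + 5·δ/(1-δ)
Solving: δ ≥ (T-R)/(T-P) = (13-7)/(13-5) = 0.75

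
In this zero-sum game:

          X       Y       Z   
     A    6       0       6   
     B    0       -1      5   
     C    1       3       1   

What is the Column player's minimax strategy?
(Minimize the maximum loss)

Column should play Y, value = 3

Work:
Column player minimizes Row's maximum payoff:
Column X: max payoff to Row = 6
Column Y: max payoff to Row = 3
Column Z: max payoff to Row = 6
Minimum is 3, achieved by column Y.
Minimax strategy: Y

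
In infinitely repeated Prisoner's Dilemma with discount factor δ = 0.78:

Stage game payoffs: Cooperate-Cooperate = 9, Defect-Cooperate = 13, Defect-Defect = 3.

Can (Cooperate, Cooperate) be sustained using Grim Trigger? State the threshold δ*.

δ* = 0.4; since δ = 0.78 ≥ 0.4, cooperation can be sustained

Work:
For Grim Trigger:
Cooperate forever: 9/(1-δ)
Defect then punished: 13 + 3·δ/(1-δ)
Need: 9/(1-δ) ≥ 13 + 3·δ/(1-δ)
Solving: δ ≥ (T-R)/(T-P) = (13-9)/(13-3) = 0.4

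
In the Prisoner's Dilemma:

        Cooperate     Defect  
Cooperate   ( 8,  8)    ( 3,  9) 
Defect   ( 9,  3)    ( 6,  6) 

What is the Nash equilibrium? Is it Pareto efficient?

(Defect, Defect) is NE; not Pareto efficient

Work:
Defect dominates Cooperate for both players:
If P2 cooperates: Defect (9) > Cooperate (8)
If P2 defects: Defect (6) > Cooperate (3)
NE: (Defect, Defect) with payoff (6, 6)
But (Cooperate, Cooperate) = (8, 8) Pareto dominates (6, 6)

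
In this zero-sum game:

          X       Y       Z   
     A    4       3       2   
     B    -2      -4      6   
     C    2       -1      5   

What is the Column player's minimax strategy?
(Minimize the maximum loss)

Column should play Y, value = 3

Work:
Column player minimizes Row's maximum payoff:
Column X: max payoff to Row = 4
Column Y: max payoff to Row = 3
Column Z: max payoff to Row = 6
Minimum is 3, achieved by column Y.
Minimax strategy: Y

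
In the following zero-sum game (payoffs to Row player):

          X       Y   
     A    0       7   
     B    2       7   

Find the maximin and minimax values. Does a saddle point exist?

Maximin = 2, Minimax = 2, Saddle: True

Work:
Row minimums: [0, 2] → maximin = 2
Column maximums: [2, 7] → minimax = 2
Saddle point exists! Game value = 2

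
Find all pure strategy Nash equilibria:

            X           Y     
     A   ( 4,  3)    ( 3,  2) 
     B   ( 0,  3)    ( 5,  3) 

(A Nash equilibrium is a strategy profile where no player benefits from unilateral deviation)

Nash equilibrium: (A, X), (B, Y)

Work:
Best responses:
  P1 vs X: payoffs [4, 0] → best response A (payoff 4)
  P1 vs Y: payoffs [3, 5] → best response B (payoff 5)
  P2 vs A: payoffs [3, 2] → best response X (payoff 3)
  P2 vs B: payoffs [3, 3] → best response X/Y (payoff 3)
Mutual best responses: (A,X), (B,Y) → Nash equilibria.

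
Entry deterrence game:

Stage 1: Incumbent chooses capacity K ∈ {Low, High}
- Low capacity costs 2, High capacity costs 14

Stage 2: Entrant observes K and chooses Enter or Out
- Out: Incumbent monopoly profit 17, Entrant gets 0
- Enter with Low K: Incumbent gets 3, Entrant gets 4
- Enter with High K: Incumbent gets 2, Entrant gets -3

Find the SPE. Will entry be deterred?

SPE: (High, Enter|Low, Out|High); Entry deterred. Incumbent net profit = 3

Work:
After Low K: Entrant enters (4 > 0)
After High K: Entrant stays out (-3 < 0)
Incumbent: Low → 3−2=1, High → 17−14=3
Incumbent chooses High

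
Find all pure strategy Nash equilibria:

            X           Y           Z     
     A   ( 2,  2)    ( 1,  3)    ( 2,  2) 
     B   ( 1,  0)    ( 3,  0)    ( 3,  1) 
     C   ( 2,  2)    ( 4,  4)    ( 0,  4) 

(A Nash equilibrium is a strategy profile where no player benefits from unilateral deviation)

Nash equilibrium: (B, Z), (C, Y)

Work:
Best responses:
  P1 vs X: payoffs [2, 1, 2] → best response A/C (payoff 2)
  P1 vs Y: payoffs [1, 3, 4] → best response C (payoff 4)
  P1 vs Z: payoffs [2, 3, 0] → best response B (payoff 3)
  P2 vs A: payoffs [2, 3, 2] → best response Y (payoff 3)
  P2 vs B: payoffs [0, 0, 1] → best response Z (payoff 1)
  P2 vs C: payoffs [2, 4, 4] → best response Y/Z (payoff 4)
Mutual best responses: (B,Z), (C,Y) → Nash equilibria.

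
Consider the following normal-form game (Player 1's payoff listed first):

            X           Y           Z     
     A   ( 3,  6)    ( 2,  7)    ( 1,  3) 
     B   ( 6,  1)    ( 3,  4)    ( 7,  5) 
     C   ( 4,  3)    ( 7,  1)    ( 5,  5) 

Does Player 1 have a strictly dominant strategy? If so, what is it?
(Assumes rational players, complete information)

No strictly dominant strategy exists for Player 1

Work:
A strategy strictly dominates another if it gives a strictly higher payoff against every opponent action. Compare each pair of P1's strategies column-by-column:
  A vs B: [3 vs 6, 2 vs 3, 1 vs 7] → A does not strictly dominate B (column X: 3 ≤ 6)
  A vs C: [3 vs 4, 2 vs 7, 1 vs 5] → A does not strictly dominate C (column X: 3 ≤ 4)
  B vs A: [6 vs 3, 3 vs 2, 7 vs 1] → B strictly dominates A
  B vs C: [6 vs 4, 3 vs 7, 7 vs 5] → B does not strictly dominate C (column Y: 3 ≤ 7)
  C vs A: [4 vs 3, 7 vs 2, 5 vs 1] → C strictly dominates A
  C vs B: [4 vs 6, 7 vs 3, 5 vs 7] → C does not strictly dominate B (column X: 4 ≤ 6)
No single strategy strictly dominates all others → no strictly dominant strategy.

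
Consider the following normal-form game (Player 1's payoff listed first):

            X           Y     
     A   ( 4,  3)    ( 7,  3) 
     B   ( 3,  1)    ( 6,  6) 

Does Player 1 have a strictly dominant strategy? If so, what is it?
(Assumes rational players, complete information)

Yes, Player 1's strictly dominant strategy is A

Work:
A strategy strictly dominates another if it gives a strictly higher payoff against every opponent action. Compare each pair of P1's strategies column-by-column:
  A vs B: [4 vs 3, 7 vs 6] → A strictly dominates B
  B vs A: [3 vs 4, 6 vs 7] → B does not strictly dominate A (column X: 3 ≤ 4)
A strictly dominates every other strategy → strictly dominant.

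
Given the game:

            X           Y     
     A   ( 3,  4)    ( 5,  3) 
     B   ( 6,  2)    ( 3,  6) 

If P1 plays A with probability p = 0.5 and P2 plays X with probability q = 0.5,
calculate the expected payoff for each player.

E[P1] = 4.25, E[P2] = 3.75

Work:
E[P1] = p·q·π₁(A,X) + p·(1-q)·π₁(A,Y) + (1-p)·q·π₁(B,X) + (1-p)·(1-q)·π₁(B,Y)
= 0.5·0.5·3 + 0.5·0.5·5 + 0.5·0.5·6 + 0.5·0.5·3
= 4.25

E[P2] = 3.75 (similar calculation)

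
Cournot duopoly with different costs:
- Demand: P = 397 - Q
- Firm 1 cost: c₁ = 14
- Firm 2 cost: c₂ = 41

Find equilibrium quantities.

q₁* = 136.67, q₂* = 109.67

Work:
Reaction: q₁ = (397 - 14 - q₂)/2
Reaction: q₂ = (397 - 41 - q₁)/2
Solve simultaneously:
q₁* = (397 - 2×14 + 41)/3 = 136.67
q₂* = (397 - 2×41 + 14)/3 = 109.67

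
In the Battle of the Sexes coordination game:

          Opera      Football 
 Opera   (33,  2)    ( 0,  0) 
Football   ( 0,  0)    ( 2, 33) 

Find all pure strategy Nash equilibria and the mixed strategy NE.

Pure NE: (Opera, Opera) and (Football, Football); Mixed NE: p = 0.9429, q = 0.0571

Work:
Check pure NE:
(Opera, Opera): (33, 2) - no unilateral deviation beneficial
(Football, Football): (2, 33) - no unilateral deviation beneficial
Mixed NE: P1 plays Opera with p = 0.9429, P2 plays Opera with q = 0.0571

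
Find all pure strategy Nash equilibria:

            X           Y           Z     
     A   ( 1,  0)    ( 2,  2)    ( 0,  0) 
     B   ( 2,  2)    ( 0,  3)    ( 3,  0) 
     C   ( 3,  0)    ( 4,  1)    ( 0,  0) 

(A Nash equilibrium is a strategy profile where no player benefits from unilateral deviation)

Nash equilibrium: (C, Y)

Work:
Best responses:
  P1 vs X: payoffs [1, 2, 3] → best response C (payoff 3)
  P1 vs Y: payoffs [2, 0, 4] → best response C (payoff 4)
  P1 vs Z: payoffs [0, 3, 0] → best response B (payoff 3)
  P2 vs A: payoffs [0, 2, 0] → best response Y (payoff 2)
  P2 vs B: payoffs [2, 3, 0] → best response Y (payoff 3)
  P2 vs C: payoffs [0, 1, 0] → best response Y (payoff 1)
Mutual best responses: (C,Y) → Nash equilibria.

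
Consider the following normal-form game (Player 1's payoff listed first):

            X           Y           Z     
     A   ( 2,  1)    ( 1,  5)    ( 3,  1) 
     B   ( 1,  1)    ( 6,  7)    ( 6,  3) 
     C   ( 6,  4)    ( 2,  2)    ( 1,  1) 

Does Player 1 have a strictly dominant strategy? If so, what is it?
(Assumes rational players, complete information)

No strictly dominant strategy exists for Player 1

Work:
A strategy strictly dominates another if it gives a strictly higher payoff against every opponent action. Compare each pair of P1's strategies column-by-column:
  A vs B: [2 vs 1, 1 vs 6, 3 vs 6] → A does not strictly dominate B (column Y: 1 ≤ 6)
  A vs C: [2 vs 6, 1 vs 2, 3 vs 1] → A does not strictly dominate C (column X: 2 ≤ 6)
  B vs A: [1 vs 2, 6 vs 1, 6 vs 3] → B does not strictly dominate A (column X: 1 ≤ 2)
  B vs C: [1 vs 6, 6 vs 2, 6 vs 1] → B does not strictly dominate C (column X: 1 ≤ 6)
  C vs A: [6 vs 2, 2 vs 1, 1 vs 3] → C does not strictly dominate A (column Z: 1 ≤ 3)
  C vs B: [6 vs 1, 2 vs 6, 1 vs 6] → C does not strictly dominate B (column Y: 2 ≤ 6)
No single strategy strictly dominates all others → no strictly dominant strategy.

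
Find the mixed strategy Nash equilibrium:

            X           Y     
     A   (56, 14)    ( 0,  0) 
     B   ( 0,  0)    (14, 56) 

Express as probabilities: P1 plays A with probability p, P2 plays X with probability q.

p = 0.8, q = 0.2

Work:
Find probabilities that make opponent indifferent:
P2 chooses q to make P1 indifferent between A and B
P1 chooses p to make P2 indifferent between X and Y
Mixed NE: P1 plays (A: 0.8, B: 0.2), P2 plays (X: 0.2, Y: 0.8)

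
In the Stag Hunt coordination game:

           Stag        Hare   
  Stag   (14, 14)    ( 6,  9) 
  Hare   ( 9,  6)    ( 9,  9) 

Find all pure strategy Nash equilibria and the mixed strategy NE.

Pure NE: (Stag, Stag) and (Hare, Hare); Mixed NE: p = 0.375, q = 0.375

Work:
Check pure NE:
(Stag, Stag): (14, 14) - no unilateral deviation beneficial
(Hare, Hare): (9, 9) - no unilateral deviation beneficial
Mixed NE: P1 plays Stag with p = 0.375, P2 plays Stag with q = 0.375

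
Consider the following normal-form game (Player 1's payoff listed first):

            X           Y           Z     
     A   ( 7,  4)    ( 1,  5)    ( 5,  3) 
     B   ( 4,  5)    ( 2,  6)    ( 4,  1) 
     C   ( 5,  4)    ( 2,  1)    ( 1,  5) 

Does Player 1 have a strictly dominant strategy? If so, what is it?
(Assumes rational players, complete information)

No strictly dominant strategy exists for Player 1

Work:
A strategy strictly dominates another if it gives a strictly higher payoff against every opponent action. Compare each pair of P1's strategies column-by-column:
  A vs B: [7 vs 4, 1 vs 2, 5 vs 4] → A does not strictly dominate B (column Y: 1 ≤ 2)
  A vs C: [7 vs 5, 1 vs 2, 5 vs 1] → A does not strictly dominate C (column Y: 1 ≤ 2)
  B vs A: [4 vs 7, 2 vs 1, 4 vs 5] → B does not strictly dominate A (column X: 4 ≤ 7)
  B vs C: [4 vs 5, 2 vs 2, 4 vs 1] → B does not strictly dominate C (column X: 4 ≤ 5)
  C vs A: [5 vs 7, 2 vs 1, 1 vs 5] → C does not strictly dominate A (column X: 5 ≤ 7)
  C vs B: [5 vs 4, 2 vs 2, 1 vs 4] → C does not strictly dominate B (column Y: 2 ≤ 2)
No single strategy strictly dominates all others → no strictly dominant strategy.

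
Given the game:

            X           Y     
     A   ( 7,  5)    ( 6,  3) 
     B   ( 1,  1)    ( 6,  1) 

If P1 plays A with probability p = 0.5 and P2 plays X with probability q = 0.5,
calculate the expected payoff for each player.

E[P1] = 5.0, E[P2] = 2.5

Work:
E[P1] = p·q·π₁(A,X) + p·(1-q)·π₁(A,Y) + (1-p)·q·π₁(B,X) + (1-p)·(1-q)·π₁(B,Y)
= 0.5·0.5·7 + 0.5·0.5·6 + 0.5·0.5·1 + 0.5·0.5·6
= 5.0

E[P2] = 2.5 (similar calculation)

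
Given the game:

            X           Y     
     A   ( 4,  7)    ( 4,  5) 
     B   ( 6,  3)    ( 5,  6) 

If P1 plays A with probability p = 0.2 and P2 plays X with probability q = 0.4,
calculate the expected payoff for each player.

E[P1] = 5.12, E[P2] = 5.0

Work:
E[P1] = p·q·π₁(A,X) + p·(1-q)·π₁(A,Y) + (1-p)·q·π₁(B,X) + (1-p)·(1-q)·π₁(B,Y)
= 0.2·0.4·4 + 0.2·0.6·4 + 0.8·0.4·6 + 0.8·0.6·5
= 5.12

E[P2] = 5.0 (similar calculation)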